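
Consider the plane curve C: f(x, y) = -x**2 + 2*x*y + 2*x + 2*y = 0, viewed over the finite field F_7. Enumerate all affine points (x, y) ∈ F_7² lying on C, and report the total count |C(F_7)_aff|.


Affine F_7-points: {(0, 0), (1, 5), (2, 0), (3, 3), (4, 5), (5, 3)}; count = 6.

For each of the 49 pairs (x, y) ∈ F_7², evaluate f(x, y) mod 7. Record the zeros.
  x = 0: [0↦0, 1↦2, 2↦4, 3↦6, 4↦1, 5↦3, 6↦5]  zeros at y ∈ {0}
  x = 1: [0↦1, 1↦5, 2↦2, 3↦6, 4↦3, 5↦0, 6↦4]  zeros at y ∈ {5}
  x = 2: [0↦0, 1↦6, 2↦5, 3↦4, 4↦3, 5↦2, 6↦1]  zeros at y ∈ {0}
  x = 3: [0↦4, 1↦5, 2↦6, 3↦0, 4↦1, 5↦2, 6↦3]  zeros at y ∈ {3}
  x = 4: [0↦6, 1↦2, 2↦5, 3↦1, 4↦4, 5↦0, 6↦3]  zeros at y ∈ {5}
  x = 5: [0↦6, 1↦4, 2↦2, 3↦0, 4↦5, 5↦3, 6↦1]  zeros at y ∈ {3}
  x = 6: [0↦4, 1↦4, 2↦4, 3↦4, 4↦4, 5↦4, 6↦4]  zeros at y ∈ ∅
Collecting zeros: affine points = {(0, 0), (1, 5), (2, 0), (3, 3), (4, 5), (5, 3)}.
Total count |C(F_7)_aff| = 6.


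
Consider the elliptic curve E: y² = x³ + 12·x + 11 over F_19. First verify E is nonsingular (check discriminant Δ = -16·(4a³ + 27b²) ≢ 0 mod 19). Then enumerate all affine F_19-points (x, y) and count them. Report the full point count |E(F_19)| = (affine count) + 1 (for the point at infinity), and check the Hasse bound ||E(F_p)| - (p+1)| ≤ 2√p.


Affine points = {(0, 7), (0, 12), (1, 9), (1, 10), (2, 9), (2, 10), (3, 6), (3, 13), (4, 3), (4, 16), (5, 5), (5, 14), (7, 1), (7, 18), (8, 7), (8, 12), (11, 7), (11, 12), (14, 4), (14, 15), (16, 9), (16, 10), (17, 6), (17, 13), (18, 6), (18, 13)}; affine count = 26; |E(F_19)| = 27.

Discriminant check: Δ ∝ 4a³ + 27b² = 4·12³ + 27·11² = 4·1728 + 27·121 ≡ 14 (mod 19). Nonzero ⇒ E is nonsingular.
For each x ∈ F_19, compute rhs = x³ + 12·x + 11 mod 19, then count y ∈ F_19 with y² ≡ rhs.
  x = 0: rhs = 11, matching y values: 7, 12 (2 points).
  x = 1: rhs = 5, matching y values: 9, 10 (2 points).
  x = 2: rhs = 5, matching y values: 9, 10 (2 points).
  x = 3: rhs = 17, matching y values: 6, 13 (2 points).
  x = 4: rhs = 9, matching y values: 3, 16 (2 points).
  x = 5: rhs = 6, matching y values: 5, 14 (2 points).
  x = 6: rhs = 14, matching y values: none (0 points).
  x = 7: rhs = 1, matching y values: 1, 18 (2 points).
  x = 8: rhs = 11, matching y values: 7, 12 (2 points).
  x = 9: rhs = 12, matching y values: none (0 points).
  x = 10: rhs = 10, matching y values: none (0 points).
  x = 11: rhs = 11, matching y values: 7, 12 (2 points).
  x = 12: rhs = 2, matching y values: none (0 points).
  x = 13: rhs = 8, matching y values: none (0 points).
  x = 14: rhs = 16, matching y values: 4, 15 (2 points).
  x = 15: rhs = 13, matching y values: none (0 points).
  x = 16: rhs = 5, matching y values: 9, 10 (2 points).
  x = 17: rhs = 17, matching y values: 6, 13 (2 points).
  x = 18: rhs = 17, matching y values: 6, 13 (2 points).
Total affine count: 26.
Full point count |E(F_19)| = 26 + 1 = 27.
Hasse bound: |27 − (19+1)| = |7| = 7 ≤ 2√19 ≈ 8.7178 ✓.


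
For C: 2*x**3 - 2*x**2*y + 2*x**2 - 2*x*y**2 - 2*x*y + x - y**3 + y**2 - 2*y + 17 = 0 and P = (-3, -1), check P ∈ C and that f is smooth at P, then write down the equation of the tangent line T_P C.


Tangent line at P: 31*x - 31*y + 62 = 0.

Step 1: f(-3, -1) = 0, so P lies on C.
Step 2: partial derivatives
  f_x(x, y) = 6*x**2 - 4*x*y + 4*x - 2*y**2 - 2*y + 1, f_y(x, y) = -2*x**2 - 4*x*y - 2*x - 3*y**2 + 2*y - 2.
  f_x(P) = 31, f_y(P) = -31 (gradient nonzero, so P is smooth).
Step 3: tangent line at P: 31·(x − -3) + -31·(y − -1) = 0.
Expanding: 31*x - 31*y + 62 = 0.


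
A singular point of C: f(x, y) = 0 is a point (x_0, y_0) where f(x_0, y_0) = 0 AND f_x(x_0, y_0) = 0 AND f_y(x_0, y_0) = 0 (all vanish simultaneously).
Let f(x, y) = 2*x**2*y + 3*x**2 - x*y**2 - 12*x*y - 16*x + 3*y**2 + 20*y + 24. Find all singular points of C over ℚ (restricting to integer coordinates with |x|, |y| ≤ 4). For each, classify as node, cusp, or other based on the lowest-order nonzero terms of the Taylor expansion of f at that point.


Singular points: {(2, -2)}; classification: node.

Compute partial derivatives:
  f_x = 4*x*y + 6*x - y**2 - 12*y - 16.
  f_y = 2*x**2 - 2*x*y - 12*x + 6*y + 20.
Scan x_0 ∈ {−4, ..., 4}. For each x_0, f_y(x_0, y) is a polynomial in y; find its integer roots y ∈ {−4, ..., 4}, then test f_x and f at those candidates.
  x = -4: f_y(-4, y) = 14*y + 100; no integer root y with |y| ≤ 4.
  x = -3: f_y(-3, y) = 12*y + 74; no integer root y with |y| ≤ 4.
  x = -2: f_y(-2, y) = 10*y + 52; no integer root y with |y| ≤ 4.
  x = -1: f_y(-1, y) = 8*y + 34; no integer root y with |y| ≤ 4.
  x = 0: f_y(0, y) = 6*y + 20; no integer root y with |y| ≤ 4.
  x = 1: f_y(1, y) = 4*y + 10; no integer root y with |y| ≤ 4.
  x = 2: f_y(2, y) = 2*y + 4; vanishes at y ∈ {-2}. (2, -2): f_x = 0, f = 0 — SINGULAR.
  x = 3: f_y(3, y) = 2; no integer root y with |y| ≤ 4.
  x = 4: f_y(4, y) = 4 - 2*y; vanishes at y ∈ {2}. (4, 2): f_x = 12 ≠ 0.
Only singular point on the grid: (2, -2).
Classify: substitute x = 2 + u, y = -2 + v and expand: f = 2*u**2*v - u**2 - u*v**2 + v**2.
No constant or linear terms (consistent with a singular point). Quadratic part: -u**2 + v**2. Cubic part: 2*u**2*v - u*v**2.
The quadratic part v**2 - u**2 = (v − u)(v + u) splits into two distinct linear factors, so there are two distinct tangent lines y − -2 = ±(x − 2) — this is a node (ordinary double point).
Classification: node.


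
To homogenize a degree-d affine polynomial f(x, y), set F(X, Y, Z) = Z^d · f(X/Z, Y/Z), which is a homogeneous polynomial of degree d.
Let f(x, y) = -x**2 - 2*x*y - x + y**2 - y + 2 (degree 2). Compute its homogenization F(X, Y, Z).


F(X, Y, Z) = -X**2 - 2*X*Y - X*Z + Y**2 - Y*Z + 2*Z**2

deg(f) = 2.
Substitute x = X/Z, y = Y/Z into f, then multiply by Z^2.
  monomial -1·x^2·y^0 ↦ -1·X^2·Y^0·Z^0.
  monomial -2·x^1·y^1 ↦ -2·X^1·Y^1·Z^0.
  monomial -1·x^1·y^0 ↦ -1·X^1·Y^0·Z^1.
  monomial 1·x^0·y^2 ↦ 1·X^0·Y^2·Z^0.
  monomial -1·x^0·y^1 ↦ -1·X^0·Y^1·Z^1.
  monomial 2·x^0·y^0 ↦ 2·X^0·Y^0·Z^2.
Collecting: F(X, Y, Z) = -X**2 - 2*X*Y - X*Z + Y**2 - Y*Z + 2*Z**2.


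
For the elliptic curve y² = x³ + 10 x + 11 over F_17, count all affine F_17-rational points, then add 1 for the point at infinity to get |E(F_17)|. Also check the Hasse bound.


Affine points = {(3, 0), (4, 8), (4, 9), (5, 4), (5, 13), (6, 7), (6, 10), (7, 4), (7, 13), (8, 5), (8, 12), (13, 3), (13, 14), (15, 0), (16, 0)}; affine count = 15; |E(F_17)| = 16.

Discriminant check: Δ ∝ 4a³ + 27b² = 4·10³ + 27·11² = 4·1000 + 27·121 ≡ 8 (mod 17). Nonzero ⇒ E is nonsingular.
For each x ∈ F_17, compute rhs = x³ + 10·x + 11 mod 17, then count y ∈ F_17 with y² ≡ rhs.
  x = 0: rhs = 11, matching y values: none (0 points).
  x = 1: rhs = 5, matching y values: none (0 points).
  x = 2: rhs = 5, matching y values: none (0 points).
  x = 3: rhs = 0, matching y values: 0 (1 points).
  x = 4: rhs = 13, matching y values: 8, 9 (2 points).
  x = 5: rhs = 16, matching y values: 4, 13 (2 points).
  x = 6: rhs = 15, matching y values: 7, 10 (2 points).
  x = 7: rhs = 16, matching y values: 4, 13 (2 points).
  x = 8: rhs = 8, matching y values: 5, 12 (2 points).
  x = 9: rhs = 14, matching y values: none (0 points).
  x = 10: rhs = 6, matching y values: none (0 points).
  x = 11: rhs = 7, matching y values: none (0 points).
  x = 12: rhs = 6, matching y values: none (0 points).
  x = 13: rhs = 9, matching y values: 3, 14 (2 points).
  x = 14: rhs = 5, matching y values: none (0 points).
  x = 15: rhs = 0, matching y values: 0 (1 points).
  x = 16: rhs = 0, matching y values: 0 (1 points).
Total affine count: 15.
Full point count |E(F_17)| = 15 + 1 = 16.
Hasse bound: |16 − (17+1)| = |-2| = 2 ≤ 2√17 ≈ 8.2462 ✓.


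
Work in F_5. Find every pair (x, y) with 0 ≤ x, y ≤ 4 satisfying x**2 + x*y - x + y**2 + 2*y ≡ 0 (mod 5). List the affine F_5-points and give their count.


Affine F_5-points: {(0, 0), (0, 3), (1, 0), (1, 2), (3, 2), (3, 3)}; count = 6.

For each of the 25 pairs (x, y) ∈ F_5², evaluate f(x, y) mod 5. Record the zeros.
  x = 0: [0↦0, 1↦3, 2↦3, 3↦0, 4↦4]  zeros at y ∈ {0, 3}
  x = 1: [0↦0, 1↦4, 2↦0, 3↦3, 4↦3]  zeros at y ∈ {0, 2}
  x = 2: [0↦2, 1↦2, 2↦4, 3↦3, 4↦4]  zeros at y ∈ ∅
  x = 3: [0↦1, 1↦2, 2↦0, 3↦0, 4↦2]  zeros at y ∈ {2, 3}
  x = 4: [0↦2, 1↦4, 2↦3, 3↦4, 4↦2]  zeros at y ∈ ∅
Collecting zeros: affine points = {(0, 0), (0, 3), (1, 0), (1, 2), (3, 2), (3, 3)}.
Total count |C(F_5)_aff| = 6.


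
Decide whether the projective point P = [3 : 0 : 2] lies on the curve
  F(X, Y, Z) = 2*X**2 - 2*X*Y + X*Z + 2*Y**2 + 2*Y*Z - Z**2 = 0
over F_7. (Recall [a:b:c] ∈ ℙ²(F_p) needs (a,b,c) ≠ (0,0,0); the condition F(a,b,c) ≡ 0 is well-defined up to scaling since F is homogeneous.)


F(3,0,2) ≡ 6 (mod 7); P is NOT on the curve.

Evaluate F(3, 0, 2) term-by-term (mod 7).
  2*X**2 ↦ 2·9·1·1 = 18
  -2*X*Y ↦ -2·3·0·1 = 0
  X*Z ↦ 1·3·1·2 = 6
  2*Y**2 ↦ 2·1·0·1 = 0
  2*Y*Z ↦ 2·1·0·2 = 0
  -Z**2 ↦ -1·1·1·4 = -4
Sum: F(3, 0, 2) = (18) + (0) + (6) + (0) + (0) + (-4) = 20.
Reducing mod 7: 20 ≡ 6 (mod 7).
Since F(a, b, c) ≡ 6 ≠ 0 (mod 7), P does NOT lie on the curve.


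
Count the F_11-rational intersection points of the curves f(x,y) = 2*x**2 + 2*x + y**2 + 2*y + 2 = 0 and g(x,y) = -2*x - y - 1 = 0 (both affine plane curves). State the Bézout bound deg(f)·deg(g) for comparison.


Common zeros: ∅; count = 0; Bézout bound = 2.

deg(f) = 2, deg(g) = 1, so Bézout bound = 2.
Scan x ∈ F_11. For each x, list the y ∈ F_11 with f(x, y) ≡ 0 and those with g(x, y) ≡ 0 (mod 11); the common zeros in that column are the intersection.
  x = 0: f ≡ 0 at y ∈ ∅; g ≡ 0 at y ∈ {10}; common: ∅.
  x = 1: f ≡ 0 at y ∈ ∅; g ≡ 0 at y ∈ {8}; common: ∅.
  x = 2: f ≡ 0 at y ∈ {2, 7}; g ≡ 0 at y ∈ {6}; common: ∅.
  x = 3: f ≡ 0 at y ∈ ∅; g ≡ 0 at y ∈ {4}; common: ∅.
  x = 4: f ≡ 0 at y ∈ {4, 5}; g ≡ 0 at y ∈ {2}; common: ∅.
  x = 5: f ≡ 0 at y ∈ {3, 6}; g ≡ 0 at y ∈ {0}; common: ∅.
  x = 6: f ≡ 0 at y ∈ {4, 5}; g ≡ 0 at y ∈ {9}; common: ∅.
  x = 7: f ≡ 0 at y ∈ ∅; g ≡ 0 at y ∈ {7}; common: ∅.
  x = 8: f ≡ 0 at y ∈ {2, 7}; g ≡ 0 at y ∈ {5}; common: ∅.
  x = 9: f ≡ 0 at y ∈ ∅; g ≡ 0 at y ∈ {3}; common: ∅.
  x = 10: f ≡ 0 at y ∈ ∅; g ≡ 0 at y ∈ {1}; common: ∅.
Collecting: common zeros = ∅, so the count is 0.
Comparison with the Bézout bound: 0 ≤ 2 = deg(f)·deg(g), as expected for curves with no common component (the affine F_11-count falls short of the bound because intersections may lie at infinity, over extension fields, or carry multiplicity).


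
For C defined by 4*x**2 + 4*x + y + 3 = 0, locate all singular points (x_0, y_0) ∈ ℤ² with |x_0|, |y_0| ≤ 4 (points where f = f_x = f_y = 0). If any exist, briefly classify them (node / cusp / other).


No singular points in the scanned grid; C is smooth there.

Compute partial derivatives:
  f_x = 8*x + 4.
  f_y = 1.
f_y = 1 is a nonzero constant, so f_y never vanishes: no point (x, y) can satisfy f = f_x = f_y = 0. In particular no (x, y) ∈ {−4, ..., 4}² is singular; the curve is smooth.


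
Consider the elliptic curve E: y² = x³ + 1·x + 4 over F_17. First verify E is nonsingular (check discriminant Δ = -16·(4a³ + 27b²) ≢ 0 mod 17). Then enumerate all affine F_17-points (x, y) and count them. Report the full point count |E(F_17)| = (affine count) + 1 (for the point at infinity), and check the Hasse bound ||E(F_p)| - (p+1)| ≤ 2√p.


Affine points = {(0, 2), (0, 15), (3, 0), (4, 2), (4, 15), (5, 7), (5, 10), (13, 2), (13, 15), (14, 5), (14, 12), (16, 6), (16, 11)}; affine count = 13; |E(F_17)| = 14.

Discriminant check: Δ ∝ 4a³ + 27b² = 4·1³ + 27·4² = 4·1 + 27·16 ≡ 11 (mod 17). Nonzero ⇒ E is nonsingular.
For each x ∈ F_17, compute rhs = x³ + 1·x + 4 mod 17, then count y ∈ F_17 with y² ≡ rhs.
  x = 0: rhs = 4, matching y values: 2, 15 (2 points).
  x = 1: rhs = 6, matching y values: none (0 points).
  x = 2: rhs = 14, matching y values: none (0 points).
  x = 3: rhs = 0, matching y values: 0 (1 points).
  x = 4: rhs = 4, matching y values: 2, 15 (2 points).
  x = 5: rhs = 15, matching y values: 7, 10 (2 points).
  x = 6: rhs = 5, matching y values: none (0 points).
  x = 7: rhs = 14, matching y values: none (0 points).
  x = 8: rhs = 14, matching y values: none (0 points).
  x = 9: rhs = 11, matching y values: none (0 points).
  x = 10: rhs = 11, matching y values: none (0 points).
  x = 11: rhs = 3, matching y values: none (0 points).
  x = 12: rhs = 10, matching y values: none (0 points).
  x = 13: rhs = 4, matching y values: 2, 15 (2 points).
  x = 14: rhs = 8, matching y values: 5, 12 (2 points).
  x = 15: rhs = 11, matching y values: none (0 points).
  x = 16: rhs = 2, matching y values: 6, 11 (2 points).
Total affine count: 13.
Full point count |E(F_17)| = 13 + 1 = 14.
Hasse bound: |14 − (17+1)| = |-4| = 4 ≤ 2√17 ≈ 8.2462 ✓.


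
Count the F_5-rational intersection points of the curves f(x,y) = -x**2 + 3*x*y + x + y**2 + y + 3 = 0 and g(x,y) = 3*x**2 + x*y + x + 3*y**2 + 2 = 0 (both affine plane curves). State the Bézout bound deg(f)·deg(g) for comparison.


Common zeros: {(0, 1), (1, 2)}; count = 2; Bézout bound = 4.

deg(f) = 2, deg(g) = 2, so Bézout bound = 4.
Scan x ∈ F_5. For each x, list the y ∈ F_5 with f(x, y) ≡ 0 and those with g(x, y) ≡ 0 (mod 5); the common zeros in that column are the intersection.
  x = 0: f ≡ 0 at y ∈ {1, 3}; g ≡ 0 at y ∈ {1, 4}; common: {1}.
  x = 1: f ≡ 0 at y ∈ {2, 4}; g ≡ 0 at y ∈ {1, 2}; common: {2}.
  x = 2: f ≡ 0 at y ∈ {4}; g ≡ 0 at y ∈ ∅; common: ∅.
  x = 3: f ≡ 0 at y ∈ ∅; g ≡ 0 at y ∈ {2}; common: ∅.
  x = 4: f ≡ 0 at y ∈ {1}; g ≡ 0 at y ∈ ∅; common: ∅.
Collecting: common zeros = {(0, 1), (1, 2)}, so the count is 2.
Comparison with the Bézout bound: 2 ≤ 4 = deg(f)·deg(g), as expected for curves with no common component (the affine F_5-count falls short of the bound because intersections may lie at infinity, over extension fields, or carry multiplicity).


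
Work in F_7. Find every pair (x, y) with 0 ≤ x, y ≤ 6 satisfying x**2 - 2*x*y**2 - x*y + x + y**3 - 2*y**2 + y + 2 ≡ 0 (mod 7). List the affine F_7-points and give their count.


Affine F_7-points: {(0, 3), (2, 4), (3, 0), (3, 2), (3, 6), (4, 6), (5, 4), (6, 2), (6, 3)}; count = 9.

For each of the 49 pairs (x, y) ∈ F_7², evaluate f(x, y) mod 7. Record the zeros.
  x = 0: [0↦2, 1↦2, 2↦4, 3↦0, 4↦3, 5↦5, 6↦5]  zeros at y ∈ {3}
  x = 1: [0↦4, 1↦1, 2↦3, 3↦2, 4↦4, 5↦1, 6↦6]  zeros at y ∈ ∅
  x = 2: [0↦1, 1↦2, 2↦4, 3↦6, 4↦0, 5↦6, 6↦2]  zeros at y ∈ {4}
  x = 3: [0↦0, 1↦5, 2↦0, 3↦5, 4↦5, 5↦6, 6↦0]  zeros at y ∈ {0, 2, 6}
  x = 4: [0↦1, 1↦3, 2↦5, 3↦6, 4↦5, 5↦1, 6↦0]  zeros at y ∈ {6}
  x = 5: [0↦4, 1↦3, 2↦5, 3↦2, 4↦0, 5↦5, 6↦2]  zeros at y ∈ {4}
  x = 6: [0↦2, 1↦5, 2↦0, 3↦0, 4↦4, 5↦4, 6↦6]  zeros at y ∈ {2, 3}
Collecting zeros: affine points = {(0, 3), (2, 4), (3, 0), (3, 2), (3, 6), (4, 6), (5, 4), (6, 2), (6, 3)}.
Total count |C(F_7)_aff| = 9.


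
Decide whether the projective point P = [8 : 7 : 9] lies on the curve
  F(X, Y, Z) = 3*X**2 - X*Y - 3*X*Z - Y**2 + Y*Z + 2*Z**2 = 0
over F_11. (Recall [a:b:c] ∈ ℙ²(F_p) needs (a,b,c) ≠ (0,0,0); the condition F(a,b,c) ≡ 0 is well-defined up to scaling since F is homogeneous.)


F(8,7,9) ≡ 8 (mod 11); P is NOT on the curve.

Evaluate F(8, 7, 9) term-by-term (mod 11).
  3*X**2 ↦ 3·64·1·1 = 192
  -X*Y ↦ -1·8·7·1 = -56
  -3*X*Z ↦ -3·8·1·9 = -216
  -Y**2 ↦ -1·1·49·1 = -49
  Y*Z ↦ 1·1·7·9 = 63
  2*Z**2 ↦ 2·1·1·81 = 162
Sum: F(8, 7, 9) = (192) + (-56) + (-216) + (-49) + (63) + (162) = 96.
Reducing mod 11: 96 ≡ 8 (mod 11).
Since F(a, b, c) ≡ 8 ≠ 0 (mod 11), P does NOT lie on the curve.


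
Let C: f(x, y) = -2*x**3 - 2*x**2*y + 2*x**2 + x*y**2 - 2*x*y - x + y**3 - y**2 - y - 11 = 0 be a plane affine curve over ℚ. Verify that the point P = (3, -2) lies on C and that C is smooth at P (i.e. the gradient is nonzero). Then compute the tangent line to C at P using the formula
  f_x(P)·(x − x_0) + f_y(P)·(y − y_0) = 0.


Tangent line at P: -11*x - 21*y - 9 = 0.

Step 1: f(3, -2) = 0, so P lies on C.
Step 2: partial derivatives
  f_x(x, y) = -6*x**2 - 4*x*y + 4*x + y**2 - 2*y - 1, f_y(x, y) = -2*x**2 + 2*x*y - 2*x + 3*y**2 - 2*y - 1.
  f_x(P) = -11, f_y(P) = -21 (gradient nonzero, so P is smooth).
Step 3: tangent line at P: -11·(x − 3) + -21·(y − -2) = 0.
Expanding: -11*x - 21*y - 9 = 0.


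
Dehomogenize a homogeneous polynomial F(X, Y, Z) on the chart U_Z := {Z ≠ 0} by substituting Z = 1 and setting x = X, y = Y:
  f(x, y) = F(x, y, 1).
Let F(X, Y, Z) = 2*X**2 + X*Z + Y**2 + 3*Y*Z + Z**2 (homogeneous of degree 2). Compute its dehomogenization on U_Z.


f(x, y) = 2*x**2 + x + y**2 + 3*y + 1

On U_Z we set Z = 1. Each monomial c·X^i·Y^j·Z^k in F becomes c·x^i·y^j·1^k = c·x^i·y^j.
Substituting Z = 1: F(X, Y, 1) = 2*x**2 + x + y**2 + 3*y + 1.
Note: deg(f) ≤ deg(F) = 2; strict inequality happens when F is divisible by Z (lost terms).


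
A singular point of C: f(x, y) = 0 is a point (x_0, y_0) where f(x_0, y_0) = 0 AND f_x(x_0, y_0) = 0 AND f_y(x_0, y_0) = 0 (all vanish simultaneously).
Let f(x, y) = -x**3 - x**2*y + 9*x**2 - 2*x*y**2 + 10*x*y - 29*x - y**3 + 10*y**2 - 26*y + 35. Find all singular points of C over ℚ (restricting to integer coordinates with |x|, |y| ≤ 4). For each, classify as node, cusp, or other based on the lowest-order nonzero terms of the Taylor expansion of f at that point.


Singular points: {(3, 1)}; classification: node.

Compute partial derivatives:
  f_x = -3*x**2 - 2*x*y + 18*x - 2*y**2 + 10*y - 29.
  f_y = -x**2 - 4*x*y + 10*x - 3*y**2 + 20*y - 26.
Scan x_0 ∈ {−4, ..., 4}. For each x_0, f_y(x_0, y) is a polynomial in y; find its integer roots y ∈ {−4, ..., 4}, then test f_x and f at those candidates.
  x = -4: f_y(-4, y) = -3*y**2 + 36*y - 82; no integer root y with |y| ≤ 4.
  x = -3: f_y(-3, y) = -3*y**2 + 32*y - 65; no integer root y with |y| ≤ 4.
  x = -2: f_y(-2, y) = -3*y**2 + 28*y - 50; no integer root y with |y| ≤ 4.
  x = -1: f_y(-1, y) = -3*y**2 + 24*y - 37; no integer root y with |y| ≤ 4.
  x = 0: f_y(0, y) = -3*y**2 + 20*y - 26; no integer root y with |y| ≤ 4.
  x = 1: f_y(1, y) = -3*y**2 + 16*y - 17; no integer root y with |y| ≤ 4.
  x = 2: f_y(2, y) = -3*y**2 + 12*y - 10; no integer root y with |y| ≤ 4.
  x = 3: f_y(3, y) = -3*y**2 + 8*y - 5; vanishes at y ∈ {1}. (3, 1): f_x = 0, f = 0 — SINGULAR.
  x = 4: f_y(4, y) = -3*y**2 + 4*y - 2; no integer root y with |y| ≤ 4.
Only singular point on the grid: (3, 1).
Classify: substitute x = 3 + u, y = 1 + v and expand: f = -u**3 - u**2*v - u**2 - 2*u*v**2 - v**3 + v**2.
No constant or linear terms (consistent with a singular point). Quadratic part: -u**2 + v**2. Cubic part: -u**3 - u**2*v - 2*u*v**2 - v**3.
The quadratic part v**2 - u**2 = (v − u)(v + u) splits into two distinct linear factors, so there are two distinct tangent lines y − 1 = ±(x − 3) — this is a node (ordinary double point).
Classification: node.


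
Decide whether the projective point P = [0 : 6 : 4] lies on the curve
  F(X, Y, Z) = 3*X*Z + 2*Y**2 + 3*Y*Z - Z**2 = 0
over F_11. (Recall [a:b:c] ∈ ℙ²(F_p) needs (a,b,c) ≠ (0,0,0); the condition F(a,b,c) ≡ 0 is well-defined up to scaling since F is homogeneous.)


F(0,6,4) ≡ 7 (mod 11); P is NOT on the curve.

Evaluate F(0, 6, 4) term-by-term (mod 11).
  3*X*Z ↦ 3·0·1·4 = 0
  2*Y**2 ↦ 2·1·36·1 = 72
  3*Y*Z ↦ 3·1·6·4 = 72
  -Z**2 ↦ -1·1·1·16 = -16
Sum: F(0, 6, 4) = (0) + (72) + (72) + (-16) = 128.
Reducing mod 11: 128 ≡ 7 (mod 11).
Since F(a, b, c) ≡ 7 ≠ 0 (mod 11), P does NOT lie on the curve.


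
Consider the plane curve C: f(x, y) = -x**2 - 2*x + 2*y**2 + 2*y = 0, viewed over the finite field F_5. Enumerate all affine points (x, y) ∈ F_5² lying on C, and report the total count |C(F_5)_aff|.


Affine F_5-points: {(0, 0), (0, 4), (3, 0), (3, 4), (4, 1), (4, 3)}; count = 6.

For each of the 25 pairs (x, y) ∈ F_5², evaluate f(x, y) mod 5. Record the zeros.
  x = 0: [0↦0, 1↦4, 2↦2, 3↦4, 4↦0]  zeros at y ∈ {0, 4}
  x = 1: [0↦2, 1↦1, 2↦4, 3↦1, 4↦2]  zeros at y ∈ ∅
  x = 2: [0↦2, 1↦1, 2↦4, 3↦1, 4↦2]  zeros at y ∈ ∅
  x = 3: [0↦0, 1↦4, 2↦2, 3↦4, 4↦0]  zeros at y ∈ {0, 4}
  x = 4: [0↦1, 1↦0, 2↦3, 3↦0, 4↦1]  zeros at y ∈ {1, 3}
Collecting zeros: affine points = {(0, 0), (0, 4), (3, 0), (3, 4), (4, 1), (4, 3)}.
Total count |C(F_5)_aff| = 6.


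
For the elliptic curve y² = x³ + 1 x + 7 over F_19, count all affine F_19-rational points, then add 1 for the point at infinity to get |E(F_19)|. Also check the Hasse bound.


Affine points = {(0, 8), (0, 11), (1, 3), (1, 16), (2, 6), (2, 13), (5, 2), (5, 17), (6, 1), (6, 18), (9, 2), (9, 17), (11, 0), (17, 4), (17, 15), (18, 9), (18, 10)}; affine count = 17; |E(F_19)| = 18.

Discriminant check: Δ ∝ 4a³ + 27b² = 4·1³ + 27·7² = 4·1 + 27·49 ≡ 16 (mod 19). Nonzero ⇒ E is nonsingular.
For each x ∈ F_19, compute rhs = x³ + 1·x + 7 mod 19, then count y ∈ F_19 with y² ≡ rhs.
  x = 0: rhs = 7, matching y values: 8, 11 (2 points).
  x = 1: rhs = 9, matching y values: 3, 16 (2 points).
  x = 2: rhs = 17, matching y values: 6, 13 (2 points).
  x = 3: rhs = 18, matching y values: none (0 points).
  x = 4: rhs = 18, matching y values: none (0 points).
  x = 5: rhs = 4, matching y values: 2, 17 (2 points).
  x = 6: rhs = 1, matching y values: 1, 18 (2 points).
  x = 7: rhs = 15, matching y values: none (0 points).
  x = 8: rhs = 14, matching y values: none (0 points).
  x = 9: rhs = 4, matching y values: 2, 17 (2 points).
  x = 10: rhs = 10, matching y values: none (0 points).
  x = 11: rhs = 0, matching y values: 0 (1 points).
  x = 12: rhs = 18, matching y values: none (0 points).
  x = 13: rhs = 13, matching y values: none (0 points).
  x = 14: rhs = 10, matching y values: none (0 points).
  x = 15: rhs = 15, matching y values: none (0 points).
  x = 16: rhs = 15, matching y values: none (0 points).
  x = 17: rhs = 16, matching y values: 4, 15 (2 points).
  x = 18: rhs = 5, matching y values: 9, 10 (2 points).
Total affine count: 17.
Full point count |E(F_19)| = 17 + 1 = 18.
Hasse bound: |18 − (19+1)| = |-2| = 2 ≤ 2√19 ≈ 8.7178 ✓.


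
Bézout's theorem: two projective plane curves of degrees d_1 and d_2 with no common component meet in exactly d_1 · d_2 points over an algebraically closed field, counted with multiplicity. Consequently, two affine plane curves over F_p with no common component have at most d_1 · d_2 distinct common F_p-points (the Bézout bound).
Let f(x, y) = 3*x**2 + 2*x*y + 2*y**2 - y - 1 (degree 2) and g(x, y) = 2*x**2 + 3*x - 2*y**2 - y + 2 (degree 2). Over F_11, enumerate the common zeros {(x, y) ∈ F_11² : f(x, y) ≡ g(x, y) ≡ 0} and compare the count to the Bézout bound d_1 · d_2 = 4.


Common zeros: {(9, 8)}; count = 1; Bézout bound = 4.

deg(f) = 2, deg(g) = 2, so Bézout bound = 4.
Scan x ∈ F_11. For each x, list the y ∈ F_11 with f(x, y) ≡ 0 and those with g(x, y) ≡ 0 (mod 11); the common zeros in that column are the intersection.
  x = 0: f ≡ 0 at y ∈ {1, 5}; g ≡ 0 at y ∈ ∅; common: ∅.
  x = 1: f ≡ 0 at y ∈ ∅; g ≡ 0 at y ∈ ∅; common: ∅.
  x = 2: f ≡ 0 at y ∈ {0, 4}; g ≡ 0 at y ∈ ∅; common: ∅.
  x = 3: f ≡ 0 at y ∈ {1, 2}; g ≡ 0 at y ∈ ∅; common: ∅.
  x = 4: f ≡ 0 at y ∈ {5, 8}; g ≡ 0 at y ∈ ∅; common: ∅.
  x = 5: f ≡ 0 at y ∈ ∅; g ≡ 0 at y ∈ {6, 10}; common: ∅.
  x = 6: f ≡ 0 at y ∈ ∅; g ≡ 0 at y ∈ {8}; common: ∅.
  x = 7: f ≡ 0 at y ∈ ∅; g ≡ 0 at y ∈ {0, 5}; common: ∅.
  x = 8: f ≡ 0 at y ∈ ∅; g ≡ 0 at y ∈ {0, 5}; common: ∅.
  x = 9: f ≡ 0 at y ∈ {0, 8}; g ≡ 0 at y ∈ {8}; common: {8}.
  x = 10: f ≡ 0 at y ∈ {3, 4}; g ≡ 0 at y ∈ {6, 10}; common: ∅.
Collecting: common zeros = {(9, 8)}, so the count is 1.
Comparison with the Bézout bound: 1 ≤ 4 = deg(f)·deg(g), as expected for curves with no common component (the affine F_11-count falls short of the bound because intersections may lie at infinity, over extension fields, or carry multiplicity).


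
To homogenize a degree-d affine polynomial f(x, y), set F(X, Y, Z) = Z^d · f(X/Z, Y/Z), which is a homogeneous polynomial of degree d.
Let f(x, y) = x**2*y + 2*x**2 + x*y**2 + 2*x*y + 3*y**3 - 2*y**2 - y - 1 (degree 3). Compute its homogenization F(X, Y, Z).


F(X, Y, Z) = X**2*Y + 2*X**2*Z + X*Y**2 + 2*X*Y*Z + 3*Y**3 - 2*Y**2*Z - Y*Z**2 - Z**3

deg(f) = 3.
Substitute x = X/Z, y = Y/Z into f, then multiply by Z^3.
  monomial 1·x^2·y^1 ↦ 1·X^2·Y^1·Z^0.
  monomial 2·x^2·y^0 ↦ 2·X^2·Y^0·Z^1.
  monomial 1·x^1·y^2 ↦ 1·X^1·Y^2·Z^0.
  monomial 2·x^1·y^1 ↦ 2·X^1·Y^1·Z^1.
  monomial 3·x^0·y^3 ↦ 3·X^0·Y^3·Z^0.
  monomial -2·x^0·y^2 ↦ -2·X^0·Y^2·Z^1.
  monomial -1·x^0·y^1 ↦ -1·X^0·Y^1·Z^2.
  monomial -1·x^0·y^0 ↦ -1·X^0·Y^0·Z^3.
Collecting: F(X, Y, Z) = X**2*Y + 2*X**2*Z + X*Y**2 + 2*X*Y*Z + 3*Y**3 - 2*Y**2*Z - Y*Z**2 - Z**3.


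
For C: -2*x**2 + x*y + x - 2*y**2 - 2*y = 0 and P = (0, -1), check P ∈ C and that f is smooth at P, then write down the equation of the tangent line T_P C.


Tangent line at P: 2*y + 2 = 0.

Step 1: f(0, -1) = 0, so P lies on C.
Step 2: partial derivatives
  f_x(x, y) = -4*x + y + 1, f_y(x, y) = x - 4*y - 2.
  f_x(P) = 0, f_y(P) = 2 (gradient nonzero, so P is smooth).
Step 3: tangent line at P: 0·(x − 0) + 2·(y − -1) = 0.
Expanding: 2*y + 2 = 0.


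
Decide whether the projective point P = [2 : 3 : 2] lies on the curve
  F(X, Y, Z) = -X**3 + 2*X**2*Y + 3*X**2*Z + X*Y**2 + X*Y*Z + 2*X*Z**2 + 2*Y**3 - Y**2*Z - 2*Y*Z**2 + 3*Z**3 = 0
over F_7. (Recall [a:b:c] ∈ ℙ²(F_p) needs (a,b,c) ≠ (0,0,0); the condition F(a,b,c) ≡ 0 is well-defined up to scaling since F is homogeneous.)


F(2,3,2) ≡ 3 (mod 7); P is NOT on the curve.

Evaluate F(2, 3, 2) term-by-term (mod 7).
  -X**3 ↦ -1·8·1·1 = -8
  2*X**2*Y ↦ 2·4·3·1 = 24
  3*X**2*Z ↦ 3·4·1·2 = 24
  X*Y**2 ↦ 1·2·9·1 = 18
  X*Y*Z ↦ 1·2·3·2 = 12
  2*X*Z**2 ↦ 2·2·1·4 = 16
  2*Y**3 ↦ 2·1·27·1 = 54
  -Y**2*Z ↦ -1·1·9·2 = -18
  -2*Y*Z**2 ↦ -2·1·3·4 = -24
  3*Z**3 ↦ 3·1·1·8 = 24
Sum: F(2, 3, 2) = (-8) + (24) + (24) + (18) + (12) + (16) + (54) + (-18) + (-24) + (24) = 122.
Reducing mod 7: 122 ≡ 3 (mod 7).
Since F(a, b, c) ≡ 3 ≠ 0 (mod 7), P does NOT lie on the curve.


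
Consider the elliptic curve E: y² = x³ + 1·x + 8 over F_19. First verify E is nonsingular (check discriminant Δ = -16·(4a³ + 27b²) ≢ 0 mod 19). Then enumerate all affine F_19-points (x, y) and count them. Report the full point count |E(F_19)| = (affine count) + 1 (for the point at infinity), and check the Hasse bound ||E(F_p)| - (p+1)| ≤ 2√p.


Affine points = {(3, 0), (4, 0), (5, 9), (5, 10), (7, 4), (7, 15), (9, 9), (9, 10), (10, 7), (10, 12), (11, 1), (11, 18), (12, 0), (14, 7), (14, 12), (15, 4), (15, 15), (16, 4), (16, 15), (17, 6), (17, 13), (18, 5), (18, 14)}; affine count = 23; |E(F_19)| = 24.

Discriminant check: Δ ∝ 4a³ + 27b² = 4·1³ + 27·8² = 4·1 + 27·64 ≡ 3 (mod 19). Nonzero ⇒ E is nonsingular.
For each x ∈ F_19, compute rhs = x³ + 1·x + 8 mod 19, then count y ∈ F_19 with y² ≡ rhs.
  x = 0: rhs = 8, matching y values: none (0 points).
  x = 1: rhs = 10, matching y values: none (0 points).
  x = 2: rhs = 18, matching y values: none (0 points).
  x = 3: rhs = 0, matching y values: 0 (1 points).
  x = 4: rhs = 0, matching y values: 0 (1 points).
  x = 5: rhs = 5, matching y values: 9, 10 (2 points).
  x = 6: rhs = 2, matching y values: none (0 points).
  x = 7: rhs = 16, matching y values: 4, 15 (2 points).
  x = 8: rhs = 15, matching y values: none (0 points).
  x = 9: rhs = 5, matching y values: 9, 10 (2 points).
  x = 10: rhs = 11, matching y values: 7, 12 (2 points).
  x = 11: rhs = 1, matching y values: 1, 18 (2 points).
  x = 12: rhs = 0, matching y values: 0 (1 points).
  x = 13: rhs = 14, matching y values: none (0 points).
  x = 14: rhs = 11, matching y values: 7, 12 (2 points).
  x = 15: rhs = 16, matching y values: 4, 15 (2 points).
  x = 16: rhs = 16, matching y values: 4, 15 (2 points).
  x = 17: rhs = 17, matching y values: 6, 13 (2 points).
  x = 18: rhs = 6, matching y values: 5, 14 (2 points).
Total affine count: 23.
Full point count |E(F_19)| = 23 + 1 = 24.
Hasse bound: |24 − (19+1)| = |4| = 4 ≤ 2√19 ≈ 8.7178 ✓.


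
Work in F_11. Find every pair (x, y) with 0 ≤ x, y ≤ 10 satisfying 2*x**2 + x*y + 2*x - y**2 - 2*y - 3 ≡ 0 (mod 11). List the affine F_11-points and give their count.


Affine F_11-points: {(0, 2), (0, 7), (1, 3), (1, 7), (2, 3), (2, 8), (4, 5), (4, 8), (9, 2), (9, 5)}; count = 10.

For each of the 121 pairs (x, y) ∈ F_11², evaluate f(x, y) mod 11. Record the zeros.
  x = 0: [0↦8, 1↦5, 2↦0, 3↦4, 4↦6, 5↦6, 6↦4, 7↦0, 8↦5, 9↦8, 10↦9]  zeros at y ∈ {2, 7}
  x = 1: [0↦1, 1↦10, 2↦6, 3↦0, 4↦3, 5↦4, 6↦3, 7↦0, 8↦6, 9↦10, 10↦1]  zeros at y ∈ {3, 7}
  x = 2: [0↦9, 1↦8, 2↦5, 3↦0, 4↦4, 5↦6, 6↦6, 7↦4, 8↦0, 9↦5, 10↦8]  zeros at y ∈ {3, 8}
  x = 3: [0↦10, 1↦10, 2↦8, 3↦4, 4↦9, 5↦1, 6↦2, 7↦1, 8↦9, 9↦4, 10↦8]  zeros at y ∈ ∅
  x = 4: [0↦4, 1↦5, 2↦4, 3↦1, 4↦7, 5↦0, 6↦2, 7↦2, 8↦0, 9↦7, 10↦1]  zeros at y ∈ {5, 8}
  x = 5: [0↦2, 1↦4, 2↦4, 3↦2, 4↦9, 5↦3, 6↦6, 7↦7, 8↦6, 9↦3, 10↦9]  zeros at y ∈ ∅
  x = 6: [0↦4, 1↦7, 2↦8, 3↦7, 4↦4, 5↦10, 6↦3, 7↦5, 8↦5, 9↦3, 10↦10]  zeros at y ∈ ∅
  x = 7: [0↦10, 1↦3, 2↦5, 3↦5, 4↦3, 5↦10, 6↦4, 7↦7, 8↦8, 9↦7, 10↦4]  zeros at y ∈ ∅
  x = 8: [0↦9, 1↦3, 2↦6, 3↦7, 4↦6, 5↦3, 6↦9, 7↦2, 8↦4, 9↦4, 10↦2]  zeros at y ∈ ∅
  x = 9: [0↦1, 1↦7, 2↦0, 3↦2, 4↦2, 5↦0, 6↦7, 7↦1, 8↦4, 9↦5, 10↦4]  zeros at y ∈ {2, 5}
  x = 10: [0↦8, 1↦4, 2↦9, 3↦1, 4↦2, 5↦1, 6↦9, 7↦4, 8↦8, 9↦10, 10↦10]  zeros at y ∈ ∅
Collecting zeros: affine points = {(0, 2), (0, 7), (1, 3), (1, 7), (2, 3), (2, 8), (4, 5), (4, 8), (9, 2), (9, 5)}.
Total count |C(F_11)_aff| = 10.


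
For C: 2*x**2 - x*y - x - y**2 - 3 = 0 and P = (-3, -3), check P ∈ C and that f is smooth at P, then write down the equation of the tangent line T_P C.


Tangent line at P: -10*x + 9*y - 3 = 0.

Step 1: f(-3, -3) = 0, so P lies on C.
Step 2: partial derivatives
  f_x(x, y) = 4*x - y - 1, f_y(x, y) = -x - 2*y.
  f_x(P) = -10, f_y(P) = 9 (gradient nonzero, so P is smooth).
Step 3: tangent line at P: -10·(x − -3) + 9·(y − -3) = 0.
Expanding: -10*x + 9*y - 3 = 0.


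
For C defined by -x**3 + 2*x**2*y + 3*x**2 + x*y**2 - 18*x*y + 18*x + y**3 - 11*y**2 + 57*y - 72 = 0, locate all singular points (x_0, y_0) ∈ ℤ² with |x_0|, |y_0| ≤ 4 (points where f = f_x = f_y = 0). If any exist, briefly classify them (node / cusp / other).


Singular points: {(3, 3)}; classification: cusp.

Compute partial derivatives:
  f_x = -3*x**2 + 4*x*y + 6*x + y**2 - 18*y + 18.
  f_y = 2*x**2 + 2*x*y - 18*x + 3*y**2 - 22*y + 57.
Scan x_0 ∈ {−4, ..., 4}. For each x_0, f_y(x_0, y) is a polynomial in y; find its integer roots y ∈ {−4, ..., 4}, then test f_x and f at those candidates.
  x = -4: f_y(-4, y) = 3*y**2 - 30*y + 161; no integer root y with |y| ≤ 4.
  x = -3: f_y(-3, y) = 3*y**2 - 28*y + 129; no integer root y with |y| ≤ 4.
  x = -2: f_y(-2, y) = 3*y**2 - 26*y + 101; no integer root y with |y| ≤ 4.
  x = -1: f_y(-1, y) = 3*y**2 - 24*y + 77; no integer root y with |y| ≤ 4.
  x = 0: f_y(0, y) = 3*y**2 - 22*y + 57; no integer root y with |y| ≤ 4.
  x = 1: f_y(1, y) = 3*y**2 - 20*y + 41; no integer root y with |y| ≤ 4.
  x = 2: f_y(2, y) = 3*y**2 - 18*y + 29; no integer root y with |y| ≤ 4.
  x = 3: f_y(3, y) = 3*y**2 - 16*y + 21; vanishes at y ∈ {3}. (3, 3): f_x = 0, f = 0 — SINGULAR.
  x = 4: f_y(4, y) = 3*y**2 - 14*y + 17; no integer root y with |y| ≤ 4.
Only singular point on the grid: (3, 3).
Classify: substitute x = 3 + u, y = 3 + v and expand: f = -u**3 + 2*u**2*v + u*v**2 + v**3 + v**2.
No constant or linear terms (consistent with a singular point). Quadratic part: v**2. Cubic part: -u**3 + 2*u**2*v + u*v**2 + v**3.
The quadratic part v**2 is a perfect square, so there is a single (double) tangent line v = 0, i.e. y = 3. Restricting the cubic part to that line (v = 0) leaves -u**3 ≠ 0, so f is not divisible by v and the branch is v² ≈ u**3 to lowest order — this is a cusp.
Classification: cusp.


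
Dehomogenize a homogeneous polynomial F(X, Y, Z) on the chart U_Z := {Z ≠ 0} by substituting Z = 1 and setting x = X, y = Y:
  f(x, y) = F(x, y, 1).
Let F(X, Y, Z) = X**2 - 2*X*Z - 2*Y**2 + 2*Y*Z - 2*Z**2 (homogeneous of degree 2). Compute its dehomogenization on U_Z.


f(x, y) = x**2 - 2*x - 2*y**2 + 2*y - 2

On U_Z we set Z = 1. Each monomial c·X^i·Y^j·Z^k in F becomes c·x^i·y^j·1^k = c·x^i·y^j.
Substituting Z = 1: F(X, Y, 1) = x**2 - 2*x - 2*y**2 + 2*y - 2.
Note: deg(f) ≤ deg(F) = 2; strict inequality happens when F is divisible by Z (lost terms).


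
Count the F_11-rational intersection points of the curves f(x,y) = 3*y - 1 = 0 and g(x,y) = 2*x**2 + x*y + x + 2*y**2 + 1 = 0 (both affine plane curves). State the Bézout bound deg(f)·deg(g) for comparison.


Common zeros: {(0, 4), (3, 4)}; count = 2; Bézout bound = 2.

deg(f) = 1, deg(g) = 2, so Bézout bound = 2.
Scan x ∈ F_11. For each x, list the y ∈ F_11 with f(x, y) ≡ 0 and those with g(x, y) ≡ 0 (mod 11); the common zeros in that column are the intersection.
  x = 0: f ≡ 0 at y ∈ {4}; g ≡ 0 at y ∈ {4, 7}; common: {4}.
  x = 1: f ≡ 0 at y ∈ {4}; g ≡ 0 at y ∈ ∅; common: ∅.
  x = 2: f ≡ 0 at y ∈ {4}; g ≡ 0 at y ∈ {0, 10}; common: ∅.
  x = 3: f ≡ 0 at y ∈ {4}; g ≡ 0 at y ∈ {0, 4}; common: {4}.
  x = 4: f ≡ 0 at y ∈ {4}; g ≡ 0 at y ∈ ∅; common: ∅.
  x = 5: f ≡ 0 at y ∈ {4}; g ≡ 0 at y ∈ ∅; common: ∅.
  x = 6: f ≡ 0 at y ∈ {4}; g ≡ 0 at y ∈ {2, 6}; common: ∅.
  x = 7: f ≡ 0 at y ∈ {4}; g ≡ 0 at y ∈ {6, 7}; common: ∅.
  x = 8: f ≡ 0 at y ∈ {4}; g ≡ 0 at y ∈ ∅; common: ∅.
  x = 9: f ≡ 0 at y ∈ {4}; g ≡ 0 at y ∈ {2, 10}; common: ∅.
  x = 10: f ≡ 0 at y ∈ {4}; g ≡ 0 at y ∈ ∅; common: ∅.
Collecting: common zeros = {(0, 4), (3, 4)}, so the count is 2.
Comparison with the Bézout bound: 2 ≤ 2 = deg(f)·deg(g), as expected for curves with no common component (the bound is attained).


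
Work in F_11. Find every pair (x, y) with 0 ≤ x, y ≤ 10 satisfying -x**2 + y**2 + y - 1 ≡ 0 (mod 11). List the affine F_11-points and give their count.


Affine F_11-points: {(0, 3), (0, 7), (1, 1), (1, 9), (4, 2), (4, 8), (7, 2), (7, 8), (10, 1), (10, 9)}; count = 10.

For each of the 121 pairs (x, y) ∈ F_11², evaluate f(x, y) mod 11. Record the zeros.
  x = 0: [0↦10, 1↦1, 2↦5, 3↦0, 4↦8, 5↦7, 6↦8, 7↦0, 8↦5, 9↦1, 10↦10]  zeros at y ∈ {3, 7}
  x = 1: [0↦9, 1↦0, 2↦4, 3↦10, 4↦7, 5↦6, 6↦7, 7↦10, 8↦4, 9↦0, 10↦9]  zeros at y ∈ {1, 9}
  x = 2: [0↦6, 1↦8, 2↦1, 3↦7, 4↦4, 5↦3, 6↦4, 7↦7, 8↦1, 9↦8, 10↦6]  zeros at y ∈ ∅
  x = 3: [0↦1, 1↦3, 2↦7, 3↦2, 4↦10, 5↦9, 6↦10, 7↦2, 8↦7, 9↦3, 10↦1]  zeros at y ∈ ∅
  x = 4: [0↦5, 1↦7, 2↦0, 3↦6, 4↦3, 5↦2, 6↦3, 7↦6, 8↦0, 9↦7, 10↦5]  zeros at y ∈ {2, 8}
  x = 5: [0↦7, 1↦9, 2↦2, 3↦8, 4↦5, 5↦4, 6↦5, 7↦8, 8↦2, 9↦9, 10↦7]  zeros at y ∈ ∅
  x = 6: [0↦7, 1↦9, 2↦2, 3↦8, 4↦5, 5↦4, 6↦5, 7↦8, 8↦2, 9↦9, 10↦7]  zeros at y ∈ ∅
  x = 7: [0↦5, 1↦7, 2↦0, 3↦6, 4↦3, 5↦2, 6↦3, 7↦6, 8↦0, 9↦7, 10↦5]  zeros at y ∈ {2, 8}
  x = 8: [0↦1, 1↦3, 2↦7, 3↦2, 4↦10, 5↦9, 6↦10, 7↦2, 8↦7, 9↦3, 10↦1]  zeros at y ∈ ∅
  x = 9: [0↦6, 1↦8, 2↦1, 3↦7, 4↦4, 5↦3, 6↦4, 7↦7, 8↦1, 9↦8, 10↦6]  zeros at y ∈ ∅
  x = 10: [0↦9, 1↦0, 2↦4, 3↦10, 4↦7, 5↦6, 6↦7, 7↦10, 8↦4, 9↦0, 10↦9]  zeros at y ∈ {1, 9}
Collecting zeros: affine points = {(0, 3), (0, 7), (1, 1), (1, 9), (4, 2), (4, 8), (7, 2), (7, 8), (10, 1), (10, 9)}.
Total count |C(F_11)_aff| = 10.


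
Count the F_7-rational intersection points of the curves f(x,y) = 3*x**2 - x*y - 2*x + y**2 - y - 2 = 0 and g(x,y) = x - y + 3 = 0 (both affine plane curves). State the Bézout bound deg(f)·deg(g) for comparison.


Common zeros: {(1, 4), (6, 2)}; count = 2; Bézout bound = 2.

deg(f) = 2, deg(g) = 1, so Bézout bound = 2.
Scan x ∈ F_7. For each x, list the y ∈ F_7 with f(x, y) ≡ 0 and those with g(x, y) ≡ 0 (mod 7); the common zeros in that column are the intersection.
  x = 0: f ≡ 0 at y ∈ {2, 6}; g ≡ 0 at y ∈ {3}; common: ∅.
  x = 1: f ≡ 0 at y ∈ {4, 5}; g ≡ 0 at y ∈ {4}; common: {4}.
  x = 2: f ≡ 0 at y ∈ ∅; g ≡ 0 at y ∈ {5}; common: ∅.
  x = 3: f ≡ 0 at y ∈ ∅; g ≡ 0 at y ∈ {6}; common: ∅.
  x = 4: f ≡ 0 at y ∈ ∅; g ≡ 0 at y ∈ {0}; common: ∅.
  x = 5: f ≡ 0 at y ∈ {0, 6}; g ≡ 0 at y ∈ {1}; common: ∅.
  x = 6: f ≡ 0 at y ∈ {2, 5}; g ≡ 0 at y ∈ {2}; common: {2}.
Collecting: common zeros = {(1, 4), (6, 2)}, so the count is 2.
Comparison with the Bézout bound: 2 ≤ 2 = deg(f)·deg(g), as expected for curves with no common component (the bound is attained).


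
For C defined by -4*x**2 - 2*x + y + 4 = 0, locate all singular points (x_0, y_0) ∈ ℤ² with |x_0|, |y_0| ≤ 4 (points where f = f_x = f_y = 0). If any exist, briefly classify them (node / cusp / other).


No singular points in the scanned grid; C is smooth there.

Compute partial derivatives:
  f_x = -8*x - 2.
  f_y = 1.
f_y = 1 is a nonzero constant, so f_y never vanishes: no point (x, y) can satisfy f = f_x = f_y = 0. In particular no (x, y) ∈ {−4, ..., 4}² is singular; the curve is smooth.


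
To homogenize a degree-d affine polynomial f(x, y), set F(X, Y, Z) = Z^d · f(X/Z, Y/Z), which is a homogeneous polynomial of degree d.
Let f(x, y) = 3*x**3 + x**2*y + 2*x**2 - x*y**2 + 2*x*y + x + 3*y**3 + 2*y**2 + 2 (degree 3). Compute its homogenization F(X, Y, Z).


F(X, Y, Z) = 3*X**3 + X**2*Y + 2*X**2*Z - X*Y**2 + 2*X*Y*Z + X*Z**2 + 3*Y**3 + 2*Y**2*Z + 2*Z**3

deg(f) = 3.
Substitute x = X/Z, y = Y/Z into f, then multiply by Z^3.
  monomial 3·x^3·y^0 ↦ 3·X^3·Y^0·Z^0.
  monomial 1·x^2·y^1 ↦ 1·X^2·Y^1·Z^0.
  monomial 2·x^2·y^0 ↦ 2·X^2·Y^0·Z^1.
  monomial -1·x^1·y^2 ↦ -1·X^1·Y^2·Z^0.
  monomial 2·x^1·y^1 ↦ 2·X^1·Y^1·Z^1.
  monomial 1·x^1·y^0 ↦ 1·X^1·Y^0·Z^2.
  monomial 3·x^0·y^3 ↦ 3·X^0·Y^3·Z^0.
  monomial 2·x^0·y^2 ↦ 2·X^0·Y^2·Z^1.
  monomial 2·x^0·y^0 ↦ 2·X^0·Y^0·Z^3.
Collecting: F(X, Y, Z) = 3*X**3 + X**2*Y + 2*X**2*Z - X*Y**2 + 2*X*Y*Z + X*Z**2 + 3*Y**3 + 2*Y**2*Z + 2*Z**3.


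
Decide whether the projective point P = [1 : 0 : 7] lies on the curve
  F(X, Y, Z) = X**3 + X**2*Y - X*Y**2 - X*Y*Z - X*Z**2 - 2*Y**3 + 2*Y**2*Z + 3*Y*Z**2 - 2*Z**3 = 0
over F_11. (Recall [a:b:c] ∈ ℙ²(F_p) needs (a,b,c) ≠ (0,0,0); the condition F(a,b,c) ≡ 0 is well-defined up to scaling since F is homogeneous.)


F(1,0,7) ≡ 3 (mod 11); P is NOT on the curve.

Evaluate F(1, 0, 7) term-by-term (mod 11).
  X**3 ↦ 1·1·1·1 = 1
  X**2*Y ↦ 1·1·0·1 = 0
  -X*Y**2 ↦ -1·1·0·1 = 0
  -X*Y*Z ↦ -1·1·0·7 = 0
  -X*Z**2 ↦ -1·1·1·49 = -49
  -2*Y**3 ↦ -2·1·0·1 = 0
  2*Y**2*Z ↦ 2·1·0·7 = 0
  3*Y*Z**2 ↦ 3·1·0·49 = 0
  -2*Z**3 ↦ -2·1·1·343 = -686
Sum: F(1, 0, 7) = (1) + (0) + (0) + (0) + (-49) + (0) + (0) + (0) + (-686) = -734.
Reducing mod 11: -734 ≡ 3 (mod 11).
Since F(a, b, c) ≡ 3 ≠ 0 (mod 11), P does NOT lie on the curve.


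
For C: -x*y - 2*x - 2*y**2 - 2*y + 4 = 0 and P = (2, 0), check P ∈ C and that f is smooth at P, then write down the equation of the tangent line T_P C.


Tangent line at P: -2*x - 4*y + 4 = 0.

Step 1: f(2, 0) = 0, so P lies on C.
Step 2: partial derivatives
  f_x(x, y) = -y - 2, f_y(x, y) = -x - 4*y - 2.
  f_x(P) = -2, f_y(P) = -4 (gradient nonzero, so P is smooth).
Step 3: tangent line at P: -2·(x − 2) + -4·(y − 0) = 0.
Expanding: -2*x - 4*y + 4 = 0.
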